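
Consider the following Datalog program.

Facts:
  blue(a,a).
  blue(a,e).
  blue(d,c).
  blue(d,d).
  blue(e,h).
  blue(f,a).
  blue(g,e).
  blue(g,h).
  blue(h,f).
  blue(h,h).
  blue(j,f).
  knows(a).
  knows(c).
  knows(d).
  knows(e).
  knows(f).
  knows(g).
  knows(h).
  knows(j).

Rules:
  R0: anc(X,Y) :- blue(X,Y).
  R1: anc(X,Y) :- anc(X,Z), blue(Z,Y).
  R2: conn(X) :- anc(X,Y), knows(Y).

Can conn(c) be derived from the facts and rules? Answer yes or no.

round 1: derive anc(a,a) via R0 from blue(a,a)
round 1: derive anc(a,e) via R0 from blue(a,e)
round 1: derive anc(d,c) via R0 from blue(d,c)
round 1: derive anc(d,d) via R0 from blue(d,d)
round 1: derive anc(e,h) via R0 from blue(e,h)
round 1: derive anc(f,a) via R0 from blue(f,a)
round 1: derive anc(g,e) via R0 from blue(g,e)
round 1: derive anc(g,h) via R0 from blue(g,h)
round 1: derive anc(h,f) via R0 from blue(h,f)
round 1: derive anc(h,h) via R0 from blue(h,h)
round 1: derive anc(j,f) via R0 from blue(j,f)
round 2: derive anc(a,h) via R1 from anc(a,e), blue(e,h)
round 2: derive anc(e,f) via R1 from anc(e,h), blue(h,f)
round 2: derive anc(f,e) via R1 from anc(f,a), blue(a,e)
round 2: derive anc(g,f) via R1 from anc(g,h), blue(h,f)
round 2: derive anc(h,a) via R1 from anc(h,f), blue(f,a)
round 2: derive anc(j,a) via R1 from anc(j,f), blue(f,a)
round 2: derive conn(a) via R2 from anc(a,a), knows(a)
round 2: derive conn(d) via R2 from anc(d,c), knows(c)
round 2: derive conn(e) via R2 from anc(e,h), knows(h)
round 2: derive conn(f) via R2 from anc(f,a), knows(a)
round 2: derive conn(g) via R2 from anc(g,e), knows(e)
round 2: derive conn(h) via R2 from anc(h,f), knows(f)
round 2: derive conn(j) via R2 from anc(j,f), knows(f)
round 3: derive anc(a,f) via R1 from anc(a,h), blue(h,f)
round 3: derive anc(e,a) via R1 from anc(e,f), blue(f,a)
round 3: derive anc(f,h) via R1 from anc(f,e), blue(e,h)
round 3: derive anc(g,a) via R1 from anc(g,f), blue(f,a)
round 3: derive anc(h,e) via R1 from anc(h,a), blue(a,e)
round 3: derive anc(j,e) via R1 from anc(j,a), blue(a,e)
round 4: derive anc(e,e) via R1 from anc(e,a), blue(a,e)
round 4: derive anc(f,f) via R1 from anc(f,h), blue(h,f)
round 4: derive anc(j,h) via R1 from anc(j,e), blue(e,h)

no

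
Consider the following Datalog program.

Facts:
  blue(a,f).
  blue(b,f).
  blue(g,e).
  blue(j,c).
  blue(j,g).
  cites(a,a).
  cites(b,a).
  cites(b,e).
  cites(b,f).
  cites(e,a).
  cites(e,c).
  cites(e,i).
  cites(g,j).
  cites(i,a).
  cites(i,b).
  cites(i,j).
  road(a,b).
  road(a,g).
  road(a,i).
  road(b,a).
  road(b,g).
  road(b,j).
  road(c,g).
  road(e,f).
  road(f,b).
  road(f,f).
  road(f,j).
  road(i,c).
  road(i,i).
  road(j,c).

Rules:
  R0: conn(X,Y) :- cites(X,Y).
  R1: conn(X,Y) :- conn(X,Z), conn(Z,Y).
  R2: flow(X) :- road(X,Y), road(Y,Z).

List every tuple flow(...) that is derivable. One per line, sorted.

round 1: derive flow(a) via R2 from road(a,b), road(b,a)
round 1: derive flow(b) via R2 from road(b,a), road(a,b)
round 1: derive flow(e) via R2 from road(e,f), road(f,b)
round 1: derive flow(f) via R2 from road(f,b), road(b,a)
round 1: derive flow(i) via R2 from road(i,c), road(c,g)
round 1: derive flow(j) via R2 from road(j,c), road(c,g)

flow(a)
flow(b)
flow(e)
flow(f)
flow(i)
flow(j)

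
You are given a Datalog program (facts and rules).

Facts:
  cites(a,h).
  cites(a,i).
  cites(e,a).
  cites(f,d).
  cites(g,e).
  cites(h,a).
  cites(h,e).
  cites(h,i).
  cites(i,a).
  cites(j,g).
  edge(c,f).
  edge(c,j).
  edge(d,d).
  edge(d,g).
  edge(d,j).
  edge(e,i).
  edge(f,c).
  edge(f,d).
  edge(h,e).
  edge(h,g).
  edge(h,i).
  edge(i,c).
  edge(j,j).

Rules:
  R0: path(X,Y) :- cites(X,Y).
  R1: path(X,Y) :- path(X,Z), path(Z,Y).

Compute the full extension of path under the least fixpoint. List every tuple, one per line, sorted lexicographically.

round 1: derive path(a,h) via R0 from cites(a,h)
round 1: derive path(a,i) via R0 from cites(a,i)
round 1: derive path(e,a) via R0 from cites(e,a)
round 1: derive path(f,d) via R0 from cites(f,d)
round 1: derive path(g,e) via R0 from cites(g,e)
round 1: derive path(h,a) via R0 from cites(h,a)
round 1: derive path(h,e) via R0 from cites(h,e)
round 1: derive path(h,i) via R0 from cites(h,i)
round 1: derive path(i,a) via R0 from cites(i,a)
round 1: derive path(j,g) via R0 from cites(j,g)
round 2: derive path(a,a) via R1 from path(a,h), path(h,a)
round 2: derive path(a,e) via R1 from path(a,h), path(h,e)
round 2: derive path(e,h) via R1 from path(e,a), path(a,h)
round 2: derive path(e,i) via R1 from path(e,a), path(a,i)
round 2: derive path(g,a) via R1 from path(g,e), path(e,a)
round 2: derive path(h,h) via R1 from path(h,a), path(a,h)
round 2: derive path(i,h) via R1 from path(i,a), path(a,h)
round 2: derive path(i,i) via R1 from path(i,a), path(a,i)
round 2: derive path(j,e) via R1 from path(j,g), path(g,e)
round 3: derive path(e,e) via R1 from path(e,a), path(a,e)
round 3: derive path(g,h) via R1 from path(g,a), path(a,h)
round 3: derive path(g,i) via R1 from path(g,a), path(a,i)
round 3: derive path(i,e) via R1 from path(i,a), path(a,e)
round 3: derive path(j,a) via R1 from path(j,e), path(e,a)
round 3: derive path(j,h) via R1 from path(j,e), path(e,h)
round 3: derive path(j,i) via R1 from path(j,e), path(e,i)

path(a,a)
path(a,e)
path(a,h)
path(a,i)
path(e,a)
path(e,e)
path(e,h)
path(e,i)
path(f,d)
path(g,a)
path(g,e)
path(g,h)
path(g,i)
path(h,a)
path(h,e)
path(h,h)
path(h,i)
path(i,a)
path(i,e)
path(i,h)
path(i,i)
path(j,a)
path(j,e)
path(j,g)
path(j,h)
path(j,i)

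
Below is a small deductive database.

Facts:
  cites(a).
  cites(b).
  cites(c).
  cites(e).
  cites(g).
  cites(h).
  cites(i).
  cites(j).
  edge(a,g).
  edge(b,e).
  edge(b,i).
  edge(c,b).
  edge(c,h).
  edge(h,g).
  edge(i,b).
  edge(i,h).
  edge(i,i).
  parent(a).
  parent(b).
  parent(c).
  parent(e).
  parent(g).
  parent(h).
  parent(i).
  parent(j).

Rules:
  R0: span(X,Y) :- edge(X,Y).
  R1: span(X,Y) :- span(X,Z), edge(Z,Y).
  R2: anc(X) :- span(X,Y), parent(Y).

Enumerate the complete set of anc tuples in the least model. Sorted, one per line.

anc(a)
anc(b)
anc(c)
anc(h)
anc(i)

round 1: derive span(a,g) via R0 from edge(a,g)
round 1: derive span(b,e) via R0 from edge(b,e)
round 1: derive span(b,i) via R0 from edge(b,i)
round 1: derive span(c,b) via R0 from edge(c,b)
round 1: derive span(c,h) via R0 from edge(c,h)
round 1: derive span(h,g) via R0 from edge(h,g)
round 1: derive span(i,b) via R0 from edge(i,b)
round 1: derive span(i,h) via R0 from edge(i,h)
round 1: derive span(i,i) via R0 from edge(i,i)
round 2: derive span(b,b) via R1 from span(b,i), edge(i,b)
round 2: derive span(b,h) via R1 from span(b,i), edge(i,h)
round 2: derive span(c,e) via R1 from span(c,b), edge(b,e)
round 2: derive span(c,g) via R1 from span(c,h), edge(h,g)
round 2: derive span(c,i) via R1 from span(c,b), edge(b,i)
round 2: derive span(i,e) via R1 from span(i,b), edge(b,e)
round 2: derive span(i,g) via R1 from span(i,h), edge(h,g)
round 2: derive anc(a) via R2 from span(a,g), parent(g)
round 2: derive anc(b) via R2 from span(b,e), parent(e)
round 2: derive anc(c) via R2 from span(c,b), parent(b)
round 2: derive anc(h) via R2 from span(h,g), parent(g)
round 2: derive anc(i) via R2 from span(i,b), parent(b)
round 3: derive span(b,g) via R1 from span(b,h), edge(h,g)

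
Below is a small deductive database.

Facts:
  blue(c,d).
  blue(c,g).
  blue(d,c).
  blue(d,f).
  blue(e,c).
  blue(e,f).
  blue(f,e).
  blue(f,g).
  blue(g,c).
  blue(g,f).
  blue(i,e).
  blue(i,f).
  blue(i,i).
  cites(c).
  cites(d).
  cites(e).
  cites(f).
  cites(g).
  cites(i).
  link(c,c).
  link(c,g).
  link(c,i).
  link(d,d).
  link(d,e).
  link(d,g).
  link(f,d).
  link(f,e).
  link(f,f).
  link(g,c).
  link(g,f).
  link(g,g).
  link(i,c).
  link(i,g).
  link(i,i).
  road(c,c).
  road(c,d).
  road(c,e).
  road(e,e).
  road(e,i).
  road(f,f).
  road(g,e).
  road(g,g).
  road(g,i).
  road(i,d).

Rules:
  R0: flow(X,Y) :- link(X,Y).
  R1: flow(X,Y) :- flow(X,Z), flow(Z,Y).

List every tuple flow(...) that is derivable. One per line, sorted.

flow(c,c)
flow(c,d)
flow(c,e)
flow(c,f)
flow(c,g)
flow(c,i)
flow(d,c)
flow(d,d)
flow(d,e)
flow(d,f)
flow(d,g)
flow(d,i)
flow(f,c)
flow(f,d)
flow(f,e)
flow(f,f)
flow(f,g)
flow(f,i)
flow(g,c)
flow(g,d)
flow(g,e)
flow(g,f)
flow(g,g)
flow(g,i)
flow(i,c)
flow(i,d)
flow(i,e)
flow(i,f)
flow(i,g)
flow(i,i)

round 1: derive flow(c,c) via R0 from link(c,c)
round 1: derive flow(c,g) via R0 from link(c,g)
round 1: derive flow(c,i) via R0 from link(c,i)
round 1: derive flow(d,d) via R0 from link(d,d)
round 1: derive flow(d,e) via R0 from link(d,e)
round 1: derive flow(d,g) via R0 from link(d,g)
round 1: derive flow(f,d) via R0 from link(f,d)
round 1: derive flow(f,e) via R0 from link(f,e)
round 1: derive flow(f,f) via R0 from link(f,f)
round 1: derive flow(g,c) via R0 from link(g,c)
round 1: derive flow(g,f) via R0 from link(g,f)
round 1: derive flow(g,g) via R0 from link(g,g)
round 1: derive flow(i,c) via R0 from link(i,c)
round 1: derive flow(i,g) via R0 from link(i,g)
round 1: derive flow(i,i) via R0 from link(i,i)
round 2: derive flow(c,f) via R1 from flow(c,g), flow(g,f)
round 2: derive flow(d,c) via R1 from flow(d,g), flow(g,c)
round 2: derive flow(d,f) via R1 from flow(d,g), flow(g,f)
round 2: derive flow(f,g) via R1 from flow(f,d), flow(d,g)
round 2: derive flow(g,d) via R1 from flow(g,f), flow(f,d)
round 2: derive flow(g,e) via R1 from flow(g,f), flow(f,e)
round 2: derive flow(g,i) via R1 from flow(g,c), flow(c,i)
round 2: derive flow(i,f) via R1 from flow(i,g), flow(g,f)
round 3: derive flow(c,d) via R1 from flow(c,f), flow(f,d)
round 3: derive flow(c,e) via R1 from flow(c,f), flow(f,e)
round 3: derive flow(d,i) via R1 from flow(d,c), flow(c,i)
round 3: derive flow(f,c) via R1 from flow(f,d), flow(d,c)
round 3: derive flow(f,i) via R1 from flow(f,g), flow(g,i)
round 3: derive flow(i,d) via R1 from flow(i,f), flow(f,d)
round 3: derive flow(i,e) via R1 from flow(i,f), flow(f,e)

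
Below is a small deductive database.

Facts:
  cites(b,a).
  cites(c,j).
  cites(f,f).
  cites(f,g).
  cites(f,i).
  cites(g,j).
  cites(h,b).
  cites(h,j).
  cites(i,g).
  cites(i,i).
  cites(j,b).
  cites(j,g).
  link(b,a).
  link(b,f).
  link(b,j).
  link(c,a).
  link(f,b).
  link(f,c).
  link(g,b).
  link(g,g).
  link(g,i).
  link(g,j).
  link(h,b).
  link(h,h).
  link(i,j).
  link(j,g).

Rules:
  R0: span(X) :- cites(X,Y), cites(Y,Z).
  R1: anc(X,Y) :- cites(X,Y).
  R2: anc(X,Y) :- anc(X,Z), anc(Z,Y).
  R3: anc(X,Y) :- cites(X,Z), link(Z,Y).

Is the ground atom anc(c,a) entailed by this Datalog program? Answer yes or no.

round 1: derive anc(b,a) via R1 from cites(b,a)
round 1: derive anc(c,j) via R1 from cites(c,j)
round 1: derive anc(f,f) via R1 from cites(f,f)
round 1: derive anc(f,g) via R1 from cites(f,g)
round 1: derive anc(f,i) via R1 from cites(f,i)
round 1: derive anc(g,j) via R1 from cites(g,j)
round 1: derive anc(h,b) via R1 from cites(h,b)
round 1: derive anc(h,j) via R1 from cites(h,j)
round 1: derive anc(i,g) via R1 from cites(i,g)
round 1: derive anc(i,i) via R1 from cites(i,i)
round 1: derive anc(j,b) via R1 from cites(j,b)
round 1: derive anc(j,g) via R1 from cites(j,g)
round 1: derive anc(c,g) via R3 from cites(c,j), link(j,g)
round 1: derive anc(f,b) via R3 from cites(f,f), link(f,b)
round 1: derive anc(f,c) via R3 from cites(f,f), link(f,c)
round 1: derive anc(f,j) via R3 from cites(f,g), link(g,j)
round 1: derive anc(g,g) via R3 from cites(g,j), link(j,g)
round 1: derive anc(h,a) via R3 from cites(h,b), link(b,a)
round 1: derive anc(h,f) via R3 from cites(h,b), link(b,f)
round 1: derive anc(h,g) via R3 from cites(h,j), link(j,g)
round 1: derive anc(i,b) via R3 from cites(i,g), link(g,b)
round 1: derive anc(i,j) via R3 from cites(i,g), link(g,j)
round 1: derive anc(j,a) via R3 from cites(j,b), link(b,a)
round 1: derive anc(j,f) via R3 from cites(j,b), link(b,f)
round 1: derive anc(j,i) via R3 from cites(j,g), link(g,i)
round 1: derive anc(j,j) via R3 from cites(j,b), link(b,j)
round 2: derive anc(c,a) via R2 from anc(c,j), anc(j,a)
round 2: derive anc(c,b) via R2 from anc(c,j), anc(j,b)
round 2: derive anc(c,f) via R2 from anc(c,j), anc(j,f)
round 2: derive anc(c,i) via R2 from anc(c,j), anc(j,i)
round 2: derive anc(f,a) via R2 from anc(f,b), anc(b,a)
round 2: derive anc(g,a) via R2 from anc(g,j), anc(j,a)
round 2: derive anc(g,b) via R2 from anc(g,j), anc(j,b)
round 2: derive anc(g,f) via R2 from anc(g,j), anc(j,f)
round 2: derive anc(g,i) via R2 from anc(g,j), anc(j,i)
round 2: derive anc(h,c) via R2 from anc(h,f), anc(f,c)
round 2: derive anc(h,i) via R2 from anc(h,f), anc(f,i)
round 2: derive anc(i,a) via R2 from anc(i,b), anc(b,a)
round 2: derive anc(i,f) via R2 from anc(i,j), anc(j,f)
round 2: derive anc(j,c) via R2 from anc(j,f), anc(f,c)
round 3: derive anc(c,c) via R2 from anc(c,f), anc(f,c)
round 3: derive anc(g,c) via R2 from anc(g,f), anc(f,c)
round 3: derive anc(i,c) via R2 from anc(i,f), anc(f,c)

yes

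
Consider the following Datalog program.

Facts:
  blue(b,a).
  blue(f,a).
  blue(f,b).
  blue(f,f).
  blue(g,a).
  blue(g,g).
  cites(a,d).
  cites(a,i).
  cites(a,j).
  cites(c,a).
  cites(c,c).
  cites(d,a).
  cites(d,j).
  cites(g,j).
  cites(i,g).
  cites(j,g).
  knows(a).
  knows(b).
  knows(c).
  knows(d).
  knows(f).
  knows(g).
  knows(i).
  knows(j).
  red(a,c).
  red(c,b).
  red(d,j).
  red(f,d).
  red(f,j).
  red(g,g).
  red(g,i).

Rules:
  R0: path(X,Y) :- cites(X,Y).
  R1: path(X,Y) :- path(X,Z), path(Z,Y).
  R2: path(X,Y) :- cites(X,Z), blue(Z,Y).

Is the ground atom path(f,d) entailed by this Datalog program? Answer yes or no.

no

round 1: derive path(a,d) via R0 from cites(a,d)
round 1: derive path(a,i) via R0 from cites(a,i)
round 1: derive path(a,j) via R0 from cites(a,j)
round 1: derive path(c,a) via R0 from cites(c,a)
round 1: derive path(c,c) via R0 from cites(c,c)
round 1: derive path(d,a) via R0 from cites(d,a)
round 1: derive path(d,j) via R0 from cites(d,j)
round 1: derive path(g,j) via R0 from cites(g,j)
round 1: derive path(i,g) via R0 from cites(i,g)
round 1: derive path(j,g) via R0 from cites(j,g)
round 1: derive path(i,a) via R2 from cites(i,g), blue(g,a)
round 1: derive path(j,a) via R2 from cites(j,g), blue(g,a)
round 2: derive path(a,a) via R1 from path(a,d), path(d,a)
round 2: derive path(a,g) via R1 from path(a,i), path(i,g)
round 2: derive path(c,d) via R1 from path(c,a), path(a,d)
round 2: derive path(c,i) via R1 from path(c,a), path(a,i)
round 2: derive path(c,j) via R1 from path(c,a), path(a,j)
round 2: derive path(d,d) via R1 from path(d,a), path(a,d)
round 2: derive path(d,g) via R1 from path(d,j), path(j,g)
round 2: derive path(d,i) via R1 from path(d,a), path(a,i)
round 2: derive path(g,a) via R1 from path(g,j), path(j,a)
round 2: derive path(g,g) via R1 from path(g,j), path(j,g)
round 2: derive path(i,d) via R1 from path(i,a), path(a,d)
round 2: derive path(i,i) via R1 from path(i,a), path(a,i)
round 2: derive path(i,j) via R1 from path(i,a), path(a,j)
round 2: derive path(j,d) via R1 from path(j,a), path(a,d)
round 2: derive path(j,i) via R1 from path(j,a), path(a,i)
round 2: derive path(j,j) via R1 from path(j,a), path(a,j)
round 3: derive path(c,g) via R1 from path(c,a), path(a,g)
round 3: derive path(g,d) via R1 from path(g,a), path(a,d)
round 3: derive path(g,i) via R1 from path(g,a), path(a,i)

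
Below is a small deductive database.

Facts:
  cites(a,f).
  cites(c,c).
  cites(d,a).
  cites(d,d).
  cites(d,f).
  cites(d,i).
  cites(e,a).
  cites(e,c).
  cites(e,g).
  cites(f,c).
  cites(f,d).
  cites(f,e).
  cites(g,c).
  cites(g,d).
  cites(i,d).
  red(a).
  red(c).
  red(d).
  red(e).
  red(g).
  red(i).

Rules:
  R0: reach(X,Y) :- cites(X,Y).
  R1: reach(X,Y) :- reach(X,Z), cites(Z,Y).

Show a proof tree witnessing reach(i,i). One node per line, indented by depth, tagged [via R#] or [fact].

reach(i,i)  [via R1]
  reach(i,d)  [via R0]
    cites(i,d)  [fact]
  cites(d,i)  [fact]

round 1: derive reach(a,f) via R0 from cites(a,f)
round 1: derive reach(c,c) via R0 from cites(c,c)
round 1: derive reach(d,a) via R0 from cites(d,a)
round 1: derive reach(d,d) via R0 from cites(d,d)
round 1: derive reach(d,f) via R0 from cites(d,f)
round 1: derive reach(d,i) via R0 from cites(d,i)
round 1: derive reach(e,a) via R0 from cites(e,a)
round 1: derive reach(e,c) via R0 from cites(e,c)
round 1: derive reach(e,g) via R0 from cites(e,g)
round 1: derive reach(f,c) via R0 from cites(f,c)
round 1: derive reach(f,d) via R0 from cites(f,d)
round 1: derive reach(f,e) via R0 from cites(f,e)
round 1: derive reach(g,c) via R0 from cites(g,c)
round 1: derive reach(g,d) via R0 from cites(g,d)
round 1: derive reach(i,d) via R0 from cites(i,d)
round 2: derive reach(a,c) via R1 from reach(a,f), cites(f,c)
round 2: derive reach(a,d) via R1 from reach(a,f), cites(f,d)
round 2: derive reach(a,e) via R1 from reach(a,f), cites(f,e)
round 2: derive reach(d,c) via R1 from reach(d,f), cites(f,c)
round 2: derive reach(d,e) via R1 from reach(d,f), cites(f,e)
round 2: derive reach(e,d) via R1 from reach(e,g), cites(g,d)
round 2: derive reach(e,f) via R1 from reach(e,a), cites(a,f)
round 2: derive reach(f,a) via R1 from reach(f,d), cites(d,a)
round 2: derive reach(f,f) via R1 from reach(f,d), cites(d,f)
round 2: derive reach(f,g) via R1 from reach(f,e), cites(e,g)
round 2: derive reach(f,i) via R1 from reach(f,d), cites(d,i)
round 2: derive reach(g,a) via R1 from reach(g,d), cites(d,a)
round 2: derive reach(g,f) via R1 from reach(g,d), cites(d,f)
round 2: derive reach(g,i) via R1 from reach(g,d), cites(d,i)
round 2: derive reach(i,a) via R1 from reach(i,d), cites(d,a)
round 2: derive reach(i,f) via R1 from reach(i,d), cites(d,f)
round 2: derive reach(i,i) via R1 from reach(i,d), cites(d,i)
round 3: derive reach(a,a) via R1 from reach(a,d), cites(d,a)
round 3: derive reach(a,g) via R1 from reach(a,e), cites(e,g)
round 3: derive reach(a,i) via R1 from reach(a,d), cites(d,i)
round 3: derive reach(d,g) via R1 from reach(d,e), cites(e,g)
round 3: derive reach(e,e) via R1 from reach(e,f), cites(f,e)
round 3: derive reach(e,i) via R1 from reach(e,d), cites(d,i)
round 3: derive reach(g,e) via R1 from reach(g,f), cites(f,e)
round 3: derive reach(i,c) via R1 from reach(i,f), cites(f,c)
round 3: derive reach(i,e) via R1 from reach(i,f), cites(f,e)
round 4: derive reach(g,g) via R1 from reach(g,e), cites(e,g)
round 4: derive reach(i,g) via R1 from reach(i,e), cites(e,g)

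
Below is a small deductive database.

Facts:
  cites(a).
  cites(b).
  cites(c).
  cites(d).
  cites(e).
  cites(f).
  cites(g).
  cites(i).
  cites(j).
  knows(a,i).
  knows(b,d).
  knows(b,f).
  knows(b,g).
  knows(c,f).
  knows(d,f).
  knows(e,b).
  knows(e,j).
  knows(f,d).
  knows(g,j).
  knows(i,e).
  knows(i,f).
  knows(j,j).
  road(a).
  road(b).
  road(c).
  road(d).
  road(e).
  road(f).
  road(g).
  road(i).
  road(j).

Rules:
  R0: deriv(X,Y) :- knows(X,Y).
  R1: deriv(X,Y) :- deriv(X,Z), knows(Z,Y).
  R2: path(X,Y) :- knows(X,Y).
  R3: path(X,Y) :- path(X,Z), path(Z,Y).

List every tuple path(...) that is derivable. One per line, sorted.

round 1: derive path(a,i) via R2 from knows(a,i)
round 1: derive path(b,d) via R2 from knows(b,d)
round 1: derive path(b,f) via R2 from knows(b,f)
round 1: derive path(b,g) via R2 from knows(b,g)
round 1: derive path(c,f) via R2 from knows(c,f)
round 1: derive path(d,f) via R2 from knows(d,f)
round 1: derive path(e,b) via R2 from knows(e,b)
round 1: derive path(e,j) via R2 from knows(e,j)
round 1: derive path(f,d) via R2 from knows(f,d)
round 1: derive path(g,j) via R2 from knows(g,j)
round 1: derive path(i,e) via R2 from knows(i,e)
round 1: derive path(i,f) via R2 from knows(i,f)
round 1: derive path(j,j) via R2 from knows(j,j)
round 2: derive path(a,e) via R3 from path(a,i), path(i,e)
round 2: derive path(a,f) via R3 from path(a,i), path(i,f)
round 2: derive path(b,j) via R3 from path(b,g), path(g,j)
round 2: derive path(c,d) via R3 from path(c,f), path(f,d)
round 2: derive path(d,d) via R3 from path(d,f), path(f,d)
round 2: derive path(e,d) via R3 from path(e,b), path(b,d)
round 2: derive path(e,f) via R3 from path(e,b), path(b,f)
round 2: derive path(e,g) via R3 from path(e,b), path(b,g)
round 2: derive path(f,f) via R3 from path(f,d), path(d,f)
round 2: derive path(i,b) via R3 from path(i,e), path(e,b)
round 2: derive path(i,d) via R3 from path(i,f), path(f,d)
round 2: derive path(i,j) via R3 from path(i,e), path(e,j)
round 3: derive path(a,b) via R3 from path(a,e), path(e,b)
round 3: derive path(a,d) via R3 from path(a,e), path(e,d)
round 3: derive path(a,g) via R3 from path(a,e), path(e,g)
round 3: derive path(a,j) via R3 from path(a,e), path(e,j)
round 3: derive path(i,g) via R3 from path(i,b), path(b,g)

path(a,b)
path(a,d)
path(a,e)
path(a,f)
path(a,g)
path(a,i)
path(a,j)
path(b,d)
path(b,f)
path(b,g)
path(b,j)
path(c,d)
path(c,f)
path(d,d)
path(d,f)
path(e,b)
path(e,d)
path(e,f)
path(e,g)
path(e,j)
path(f,d)
path(f,f)
path(g,j)
path(i,b)
path(i,d)
path(i,e)
path(i,f)
path(i,g)
path(i,j)
path(j,j)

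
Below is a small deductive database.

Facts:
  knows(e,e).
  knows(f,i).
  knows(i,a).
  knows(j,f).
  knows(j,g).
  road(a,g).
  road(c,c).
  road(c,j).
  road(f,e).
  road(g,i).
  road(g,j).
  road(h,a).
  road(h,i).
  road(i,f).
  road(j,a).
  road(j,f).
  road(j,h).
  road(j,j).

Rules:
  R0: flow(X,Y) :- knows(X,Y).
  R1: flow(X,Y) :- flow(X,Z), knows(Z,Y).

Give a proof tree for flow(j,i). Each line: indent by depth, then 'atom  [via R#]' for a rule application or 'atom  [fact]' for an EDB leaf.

flow(j,i)  [via R1]
  flow(j,f)  [via R0]
    knows(j,f)  [fact]
  knows(f,i)  [fact]

round 1: derive flow(e,e) via R0 from knows(e,e)
round 1: derive flow(f,i) via R0 from knows(f,i)
round 1: derive flow(i,a) via R0 from knows(i,a)
round 1: derive flow(j,f) via R0 from knows(j,f)
round 1: derive flow(j,g) via R0 from knows(j,g)
round 2: derive flow(f,a) via R1 from flow(f,i), knows(i,a)
round 2: derive flow(j,i) via R1 from flow(j,f), knows(f,i)
round 3: derive flow(j,a) via R1 from flow(j,i), knows(i,a)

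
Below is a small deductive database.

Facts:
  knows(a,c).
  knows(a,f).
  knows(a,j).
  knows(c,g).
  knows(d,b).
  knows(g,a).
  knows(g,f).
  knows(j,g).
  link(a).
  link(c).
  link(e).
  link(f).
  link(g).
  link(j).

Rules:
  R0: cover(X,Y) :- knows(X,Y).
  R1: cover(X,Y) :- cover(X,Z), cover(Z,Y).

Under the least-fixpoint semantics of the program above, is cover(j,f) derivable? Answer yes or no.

round 1: derive cover(a,c) via R0 from knows(a,c)
round 1: derive cover(a,f) via R0 from knows(a,f)
round 1: derive cover(a,j) via R0 from knows(a,j)
round 1: derive cover(c,g) via R0 from knows(c,g)
round 1: derive cover(d,b) via R0 from knows(d,b)
round 1: derive cover(g,a) via R0 from knows(g,a)
round 1: derive cover(g,f) via R0 from knows(g,f)
round 1: derive cover(j,g) via R0 from knows(j,g)
round 2: derive cover(a,g) via R1 from cover(a,c), cover(c,g)
round 2: derive cover(c,a) via R1 from cover(c,g), cover(g,a)
round 2: derive cover(c,f) via R1 from cover(c,g), cover(g,f)
round 2: derive cover(g,c) via R1 from cover(g,a), cover(a,c)
round 2: derive cover(g,j) via R1 from cover(g,a), cover(a,j)
round 2: derive cover(j,a) via R1 from cover(j,g), cover(g,a)
round 2: derive cover(j,f) via R1 from cover(j,g), cover(g,f)
round 3: derive cover(a,a) via R1 from cover(a,c), cover(c,a)
round 3: derive cover(c,c) via R1 from cover(c,a), cover(a,c)
round 3: derive cover(c,j) via R1 from cover(c,a), cover(a,j)
round 3: derive cover(g,g) via R1 from cover(g,a), cover(a,g)
round 3: derive cover(j,c) via R1 from cover(j,a), cover(a,c)
round 3: derive cover(j,j) via R1 from cover(j,a), cover(a,j)

yes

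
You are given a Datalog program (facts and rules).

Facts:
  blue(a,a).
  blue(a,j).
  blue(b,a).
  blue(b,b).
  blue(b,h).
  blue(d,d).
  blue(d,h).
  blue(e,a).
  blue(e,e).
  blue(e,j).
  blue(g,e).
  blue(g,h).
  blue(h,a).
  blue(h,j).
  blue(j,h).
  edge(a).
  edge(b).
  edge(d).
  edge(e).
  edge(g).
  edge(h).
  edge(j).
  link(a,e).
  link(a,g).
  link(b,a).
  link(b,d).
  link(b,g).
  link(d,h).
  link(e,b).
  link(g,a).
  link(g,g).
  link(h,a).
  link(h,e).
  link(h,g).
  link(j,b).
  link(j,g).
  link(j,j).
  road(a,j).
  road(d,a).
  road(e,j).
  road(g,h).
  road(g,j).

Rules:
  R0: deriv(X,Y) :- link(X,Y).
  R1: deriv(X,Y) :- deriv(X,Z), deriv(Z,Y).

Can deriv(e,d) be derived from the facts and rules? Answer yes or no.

yes

round 1: derive deriv(a,e) via R0 from link(a,e)
round 1: derive deriv(a,g) via R0 from link(a,g)
round 1: derive deriv(b,a) via R0 from link(b,a)
round 1: derive deriv(b,d) via R0 from link(b,d)
round 1: derive deriv(b,g) via R0 from link(b,g)
round 1: derive deriv(d,h) via R0 from link(d,h)
round 1: derive deriv(e,b) via R0 from link(e,b)
round 1: derive deriv(g,a) via R0 from link(g,a)
round 1: derive deriv(g,g) via R0 from link(g,g)
round 1: derive deriv(h,a) via R0 from link(h,a)
round 1: derive deriv(h,e) via R0 from link(h,e)
round 1: derive deriv(h,g) via R0 from link(h,g)
round 1: derive deriv(j,b) via R0 from link(j,b)
round 1: derive deriv(j,g) via R0 from link(j,g)
round 1: derive deriv(j,j) via R0 from link(j,j)
round 2: derive deriv(a,a) via R1 from deriv(a,g), deriv(g,a)
round 2: derive deriv(a,b) via R1 from deriv(a,e), deriv(e,b)
round 2: derive deriv(b,e) via R1 from deriv(b,a), deriv(a,e)
round 2: derive deriv(b,h) via R1 from deriv(b,d), deriv(d,h)
round 2: derive deriv(d,a) via R1 from deriv(d,h), deriv(h,a)
round 2: derive deriv(d,e) via R1 from deriv(d,h), deriv(h,e)
round 2: derive deriv(d,g) via R1 from deriv(d,h), deriv(h,g)
round 2: derive deriv(e,a) via R1 from deriv(e,b), deriv(b,a)
round 2: derive deriv(e,d) via R1 from deriv(e,b), deriv(b,d)
round 2: derive deriv(e,g) via R1 from deriv(e,b), deriv(b,g)
round 2: derive deriv(g,e) via R1 from deriv(g,a), deriv(a,e)
round 2: derive deriv(h,b) via R1 from deriv(h,e), deriv(e,b)
round 2: derive deriv(j,a) via R1 from deriv(j,b), deriv(b,a)
round 2: derive deriv(j,d) via R1 from deriv(j,b), deriv(b,d)
round 3: derive deriv(a,d) via R1 from deriv(a,b), deriv(b,d)
round 3: derive deriv(a,h) via R1 from deriv(a,b), deriv(b,h)
round 3: derive deriv(b,b) via R1 from deriv(b,a), deriv(a,b)
round 3: derive deriv(d,b) via R1 from deriv(d,a), deriv(a,b)
round 3: derive deriv(d,d) via R1 from deriv(d,e), deriv(e,d)
round 3: derive deriv(e,e) via R1 from deriv(e,a), deriv(a,e)
round 3: derive deriv(e,h) via R1 from deriv(e,b), deriv(b,h)
round 3: derive deriv(g,b) via R1 from deriv(g,a), deriv(a,b)
round 3: derive deriv(g,d) via R1 from deriv(g,e), deriv(e,d)
round 3: derive deriv(h,d) via R1 from deriv(h,b), deriv(b,d)
round 3: derive deriv(h,h) via R1 from deriv(h,b), deriv(b,h)
round 3: derive deriv(j,e) via R1 from deriv(j,a), deriv(a,e)
round 3: derive deriv(j,h) via R1 from deriv(j,b), deriv(b,h)
round 4: derive deriv(g,h) via R1 from deriv(g,a), deriv(a,h)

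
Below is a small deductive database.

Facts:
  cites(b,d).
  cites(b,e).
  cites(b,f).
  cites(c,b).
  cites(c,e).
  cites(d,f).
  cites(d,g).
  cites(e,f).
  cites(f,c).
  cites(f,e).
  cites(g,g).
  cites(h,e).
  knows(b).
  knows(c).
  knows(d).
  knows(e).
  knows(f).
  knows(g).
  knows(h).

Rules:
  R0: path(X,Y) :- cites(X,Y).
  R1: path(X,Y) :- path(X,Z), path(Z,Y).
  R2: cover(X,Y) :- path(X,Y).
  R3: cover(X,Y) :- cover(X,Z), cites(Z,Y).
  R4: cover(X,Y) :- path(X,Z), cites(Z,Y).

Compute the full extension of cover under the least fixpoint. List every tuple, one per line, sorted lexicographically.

round 1: derive path(b,d) via R0 from cites(b,d)
round 1: derive path(b,e) via R0 from cites(b,e)
round 1: derive path(b,f) via R0 from cites(b,f)
round 1: derive path(c,b) via R0 from cites(c,b)
round 1: derive path(c,e) via R0 from cites(c,e)
round 1: derive path(d,f) via R0 from cites(d,f)
round 1: derive path(d,g) via R0 from cites(d,g)
round 1: derive path(e,f) via R0 from cites(e,f)
round 1: derive path(f,c) via R0 from cites(f,c)
round 1: derive path(f,e) via R0 from cites(f,e)
round 1: derive path(g,g) via R0 from cites(g,g)
round 1: derive path(h,e) via R0 from cites(h,e)
round 2: derive path(b,c) via R1 from path(b,f), path(f,c)
round 2: derive path(b,g) via R1 from path(b,d), path(d,g)
round 2: derive path(c,d) via R1 from path(c,b), path(b,d)
round 2: derive path(c,f) via R1 from path(c,b), path(b,f)
round 2: derive path(d,c) via R1 from path(d,f), path(f,c)
round 2: derive path(d,e) via R1 from path(d,f), path(f,e)
round 2: derive path(e,c) via R1 from path(e,f), path(f,c)
round 2: derive path(e,e) via R1 from path(e,f), path(f,e)
round 2: derive path(f,b) via R1 from path(f,c), path(c,b)
round 2: derive path(f,f) via R1 from path(f,e), path(e,f)
round 2: derive path(h,f) via R1 from path(h,e), path(e,f)
round 2: derive cover(b,d) via R2 from path(b,d)
round 2: derive cover(b,e) via R2 from path(b,e)
round 2: derive cover(b,f) via R2 from path(b,f)
round 2: derive cover(c,b) via R2 from path(c,b)
round 2: derive cover(c,e) via R2 from path(c,e)
round 2: derive cover(d,f) via R2 from path(d,f)
round 2: derive cover(d,g) via R2 from path(d,g)
round 2: derive cover(e,f) via R2 from path(e,f)
round 2: derive cover(f,c) via R2 from path(f,c)
round 2: derive cover(f,e) via R2 from path(f,e)
round 2: derive cover(g,g) via R2 from path(g,g)
round 2: derive cover(h,e) via R2 from path(h,e)
round 2: derive cover(b,c) via R4 from path(b,f), cites(f,c)
round 2: derive cover(b,g) via R4 from path(b,d), cites(d,g)
round 2: derive cover(c,d) via R4 from path(c,b), cites(b,d)
round 2: derive cover(c,f) via R4 from path(c,b), cites(b,f)
round 2: derive cover(d,c) via R4 from path(d,f), cites(f,c)
round 2: derive cover(d,e) via R4 from path(d,f), cites(f,e)
round 2: derive cover(e,c) via R4 from path(e,f), cites(f,c)
round 2: derive cover(e,e) via R4 from path(e,f), cites(f,e)
round 2: derive cover(f,b) via R4 from path(f,c), cites(c,b)
round 2: derive cover(f,f) via R4 from path(f,e), cites(e,f)
round 2: derive cover(h,f) via R4 from path(h,e), cites(e,f)
round 3: derive path(b,b) via R1 from path(b,c), path(c,b)
round 3: derive path(c,c) via R1 from path(c,b), path(b,c)
round 3: derive path(c,g) via R1 from path(c,b), path(b,g)
round 3: derive path(d,b) via R1 from path(d,c), path(c,b)
round 3: derive path(d,d) via R1 from path(d,c), path(c,d)
round 3: derive path(e,b) via R1 from path(e,c), path(c,b)
round 3: derive path(e,d) via R1 from path(e,c), path(c,d)
round 3: derive path(f,d) via R1 from path(f,b), path(b,d)
round 3: derive path(f,g) via R1 from path(f,b), path(b,g)
round 3: derive path(h,b) via R1 from path(h,f), path(f,b)
round 3: derive path(h,c) via R1 from path(h,e), path(e,c)
round 3: derive cover(b,b) via R3 from cover(b,c), cites(c,b)
round 3: derive cover(c,c) via R3 from cover(c,f), cites(f,c)
round 3: derive cover(c,g) via R3 from cover(c,d), cites(d,g)
round 3: derive cover(d,b) via R3 from cover(d,c), cites(c,b)
round 3: derive cover(e,b) via R3 from cover(e,c), cites(c,b)
round 3: derive cover(f,d) via R3 from cover(f,b), cites(b,d)
round 3: derive cover(h,c) via R3 from cover(h,f), cites(f,c)
round 4: derive path(e,g) via R1 from path(e,b), path(b,g)
round 4: derive path(h,d) via R1 from path(h,b), path(b,d)
round 4: derive path(h,g) via R1 from path(h,b), path(b,g)
round 4: derive cover(d,d) via R2 from path(d,d)
round 4: derive cover(e,d) via R2 from path(e,d)
round 4: derive cover(f,g) via R2 from path(f,g)
round 4: derive cover(h,b) via R2 from path(h,b)
round 4: derive cover(e,g) via R4 from path(e,d), cites(d,g)
round 4: derive cover(h,d) via R4 from path(h,b), cites(b,d)
round 5: derive cover(h,g) via R2 from path(h,g)

cover(b,b)
cover(b,c)
cover(b,d)
cover(b,e)
cover(b,f)
cover(b,g)
cover(c,b)
cover(c,c)
cover(c,d)
cover(c,e)
cover(c,f)
cover(c,g)
cover(d,b)
cover(d,c)
cover(d,d)
cover(d,e)
cover(d,f)
cover(d,g)
cover(e,b)
cover(e,c)
cover(e,d)
cover(e,e)
cover(e,f)
cover(e,g)
cover(f,b)
cover(f,c)
cover(f,d)
cover(f,e)
cover(f,f)
cover(f,g)
cover(g,g)
cover(h,b)
cover(h,c)
cover(h,d)
cover(h,e)
cover(h,f)
cover(h,g)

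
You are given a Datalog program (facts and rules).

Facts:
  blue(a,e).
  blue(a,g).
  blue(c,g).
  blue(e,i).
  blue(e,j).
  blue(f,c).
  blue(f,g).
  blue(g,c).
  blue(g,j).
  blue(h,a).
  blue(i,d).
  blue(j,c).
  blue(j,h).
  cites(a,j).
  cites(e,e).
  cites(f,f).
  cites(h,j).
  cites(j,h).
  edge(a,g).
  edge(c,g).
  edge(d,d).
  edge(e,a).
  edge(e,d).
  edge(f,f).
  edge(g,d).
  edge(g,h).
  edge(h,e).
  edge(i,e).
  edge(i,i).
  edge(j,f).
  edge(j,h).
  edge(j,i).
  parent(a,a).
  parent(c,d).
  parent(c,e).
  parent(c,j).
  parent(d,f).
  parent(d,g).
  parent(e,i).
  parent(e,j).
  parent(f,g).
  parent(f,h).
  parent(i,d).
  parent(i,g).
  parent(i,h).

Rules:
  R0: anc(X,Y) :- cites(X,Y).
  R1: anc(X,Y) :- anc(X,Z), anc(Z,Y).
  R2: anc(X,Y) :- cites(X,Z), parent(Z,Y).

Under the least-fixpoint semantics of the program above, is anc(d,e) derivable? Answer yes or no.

round 1: derive anc(a,j) via R0 from cites(a,j)
round 1: derive anc(e,e) via R0 from cites(e,e)
round 1: derive anc(f,f) via R0 from cites(f,f)
round 1: derive anc(h,j) via R0 from cites(h,j)
round 1: derive anc(j,h) via R0 from cites(j,h)
round 1: derive anc(e,i) via R2 from cites(e,e), parent(e,i)
round 1: derive anc(e,j) via R2 from cites(e,e), parent(e,j)
round 1: derive anc(f,g) via R2 from cites(f,f), parent(f,g)
round 1: derive anc(f,h) via R2 from cites(f,f), parent(f,h)
round 2: derive anc(a,h) via R1 from anc(a,j), anc(j,h)
round 2: derive anc(e,h) via R1 from anc(e,j), anc(j,h)
round 2: derive anc(f,j) via R1 from anc(f,h), anc(h,j)
round 2: derive anc(h,h) via R1 from anc(h,j), anc(j,h)
round 2: derive anc(j,j) via R1 from anc(j,h), anc(h,j)

no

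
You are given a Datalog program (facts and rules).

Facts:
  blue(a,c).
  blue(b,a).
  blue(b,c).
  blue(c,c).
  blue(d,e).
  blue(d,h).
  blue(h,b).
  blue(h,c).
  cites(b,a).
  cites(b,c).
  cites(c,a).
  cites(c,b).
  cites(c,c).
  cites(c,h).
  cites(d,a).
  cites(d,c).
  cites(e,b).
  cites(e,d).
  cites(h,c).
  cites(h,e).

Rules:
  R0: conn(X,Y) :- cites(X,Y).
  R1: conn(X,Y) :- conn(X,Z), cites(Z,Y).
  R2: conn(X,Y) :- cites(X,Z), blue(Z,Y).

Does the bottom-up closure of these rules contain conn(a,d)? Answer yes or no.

no

round 1: derive conn(b,a) via R0 from cites(b,a)
round 1: derive conn(b,c) via R0 from cites(b,c)
round 1: derive conn(c,a) via R0 from cites(c,a)
round 1: derive conn(c,b) via R0 from cites(c,b)
round 1: derive conn(c,c) via R0 from cites(c,c)
round 1: derive conn(c,h) via R0 from cites(c,h)
round 1: derive conn(d,a) via R0 from cites(d,a)
round 1: derive conn(d,c) via R0 from cites(d,c)
round 1: derive conn(e,b) via R0 from cites(e,b)
round 1: derive conn(e,d) via R0 from cites(e,d)
round 1: derive conn(h,c) via R0 from cites(h,c)
round 1: derive conn(h,e) via R0 from cites(h,e)
round 1: derive conn(e,a) via R2 from cites(e,b), blue(b,a)
round 1: derive conn(e,c) via R2 from cites(e,b), blue(b,c)
round 1: derive conn(e,e) via R2 from cites(e,d), blue(d,e)
round 1: derive conn(e,h) via R2 from cites(e,d), blue(d,h)
round 2: derive conn(b,b) via R1 from conn(b,c), cites(c,b)
round 2: derive conn(b,h) via R1 from conn(b,c), cites(c,h)
round 2: derive conn(c,e) via R1 from conn(c,h), cites(h,e)
round 2: derive conn(d,b) via R1 from conn(d,c), cites(c,b)
round 2: derive conn(d,h) via R1 from conn(d,c), cites(c,h)
round 2: derive conn(h,a) via R1 from conn(h,c), cites(c,a)
round 2: derive conn(h,b) via R1 from conn(h,c), cites(c,b)
round 2: derive conn(h,d) via R1 from conn(h,e), cites(e,d)
round 2: derive conn(h,h) via R1 from conn(h,c), cites(c,h)
round 3: derive conn(b,e) via R1 from conn(b,h), cites(h,e)
round 3: derive conn(c,d) via R1 from conn(c,e), cites(e,d)
round 3: derive conn(d,e) via R1 from conn(d,h), cites(h,e)
round 4: derive conn(b,d) via R1 from conn(b,e), cites(e,d)
round 4: derive conn(d,d) via R1 from conn(d,e), cites(e,d)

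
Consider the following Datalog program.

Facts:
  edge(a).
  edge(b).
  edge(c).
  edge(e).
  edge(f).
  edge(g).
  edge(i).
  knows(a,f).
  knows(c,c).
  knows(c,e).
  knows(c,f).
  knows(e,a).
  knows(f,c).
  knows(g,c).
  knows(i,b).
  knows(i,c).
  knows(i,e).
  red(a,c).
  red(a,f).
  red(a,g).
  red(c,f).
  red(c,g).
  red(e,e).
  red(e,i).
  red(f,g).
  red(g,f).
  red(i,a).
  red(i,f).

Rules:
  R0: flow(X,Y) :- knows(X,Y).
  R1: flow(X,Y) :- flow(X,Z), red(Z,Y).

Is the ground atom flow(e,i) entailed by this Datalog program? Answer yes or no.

no

round 1: derive flow(a,f) via R0 from knows(a,f)
round 1: derive flow(c,c) via R0 from knows(c,c)
round 1: derive flow(c,e) via R0 from knows(c,e)
round 1: derive flow(c,f) via R0 from knows(c,f)
round 1: derive flow(e,a) via R0 from knows(e,a)
round 1: derive flow(f,c) via R0 from knows(f,c)
round 1: derive flow(g,c) via R0 from knows(g,c)
round 1: derive flow(i,b) via R0 from knows(i,b)
round 1: derive flow(i,c) via R0 from knows(i,c)
round 1: derive flow(i,e) via R0 from knows(i,e)
round 2: derive flow(a,g) via R1 from flow(a,f), red(f,g)
round 2: derive flow(c,g) via R1 from flow(c,c), red(c,g)
round 2: derive flow(c,i) via R1 from flow(c,e), red(e,i)
round 2: derive flow(e,c) via R1 from flow(e,a), red(a,c)
round 2: derive flow(e,f) via R1 from flow(e,a), red(a,f)
round 2: derive flow(e,g) via R1 from flow(e,a), red(a,g)
round 2: derive flow(f,f) via R1 from flow(f,c), red(c,f)
round 2: derive flow(f,g) via R1 from flow(f,c), red(c,g)
round 2: derive flow(g,f) via R1 from flow(g,c), red(c,f)
round 2: derive flow(g,g) via R1 from flow(g,c), red(c,g)
round 2: derive flow(i,f) via R1 from flow(i,c), red(c,f)
round 2: derive flow(i,g) via R1 from flow(i,c), red(c,g)
round 2: derive flow(i,i) via R1 from flow(i,e), red(e,i)
round 3: derive flow(c,a) via R1 from flow(c,i), red(i,a)
round 3: derive flow(i,a) via R1 from flow(i,i), red(i,a)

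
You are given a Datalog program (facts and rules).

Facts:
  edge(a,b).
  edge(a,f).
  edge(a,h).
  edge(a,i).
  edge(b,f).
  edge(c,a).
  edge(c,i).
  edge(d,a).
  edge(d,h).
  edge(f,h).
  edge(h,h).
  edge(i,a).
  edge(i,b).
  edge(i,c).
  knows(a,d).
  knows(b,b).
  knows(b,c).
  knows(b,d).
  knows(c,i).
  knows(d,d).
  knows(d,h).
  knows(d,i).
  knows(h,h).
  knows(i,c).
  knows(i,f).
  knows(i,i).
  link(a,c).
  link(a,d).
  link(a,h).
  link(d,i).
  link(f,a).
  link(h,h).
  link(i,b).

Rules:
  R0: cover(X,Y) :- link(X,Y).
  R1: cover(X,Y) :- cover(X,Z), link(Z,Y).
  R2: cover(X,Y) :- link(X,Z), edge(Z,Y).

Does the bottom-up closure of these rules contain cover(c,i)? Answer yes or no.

no

round 1: derive cover(a,c) via R0 from link(a,c)
round 1: derive cover(a,d) via R0 from link(a,d)
round 1: derive cover(a,h) via R0 from link(a,h)
round 1: derive cover(d,i) via R0 from link(d,i)
round 1: derive cover(f,a) via R0 from link(f,a)
round 1: derive cover(h,h) via R0 from link(h,h)
round 1: derive cover(i,b) via R0 from link(i,b)
round 1: derive cover(a,a) via R2 from link(a,c), edge(c,a)
round 1: derive cover(a,i) via R2 from link(a,c), edge(c,i)
round 1: derive cover(d,a) via R2 from link(d,i), edge(i,a)
round 1: derive cover(d,b) via R2 from link(d,i), edge(i,b)
round 1: derive cover(d,c) via R2 from link(d,i), edge(i,c)
round 1: derive cover(f,b) via R2 from link(f,a), edge(a,b)
round 1: derive cover(f,f) via R2 from link(f,a), edge(a,f)
round 1: derive cover(f,h) via R2 from link(f,a), edge(a,h)
round 1: derive cover(f,i) via R2 from link(f,a), edge(a,i)
round 1: derive cover(i,f) via R2 from link(i,b), edge(b,f)
round 2: derive cover(a,b) via R1 from cover(a,i), link(i,b)
round 2: derive cover(d,d) via R1 from cover(d,a), link(a,d)
round 2: derive cover(d,h) via R1 from cover(d,a), link(a,h)
round 2: derive cover(f,c) via R1 from cover(f,a), link(a,c)
round 2: derive cover(f,d) via R1 from cover(f,a), link(a,d)
round 2: derive cover(i,a) via R1 from cover(i,f), link(f,a)
round 3: derive cover(i,c) via R1 from cover(i,a), link(a,c)
round 3: derive cover(i,d) via R1 from cover(i,a), link(a,d)
round 3: derive cover(i,h) via R1 from cover(i,a), link(a,h)
round 4: derive cover(i,i) via R1 from cover(i,d), link(d,i)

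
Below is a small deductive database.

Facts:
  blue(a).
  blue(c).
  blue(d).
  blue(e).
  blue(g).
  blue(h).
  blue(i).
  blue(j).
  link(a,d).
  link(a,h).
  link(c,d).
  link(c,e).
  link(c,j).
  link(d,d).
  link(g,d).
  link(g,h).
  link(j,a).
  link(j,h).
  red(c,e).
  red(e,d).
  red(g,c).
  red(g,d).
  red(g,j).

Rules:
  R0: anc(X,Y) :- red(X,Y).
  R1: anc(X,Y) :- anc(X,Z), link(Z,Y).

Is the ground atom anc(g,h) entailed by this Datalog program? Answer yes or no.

yes

round 1: derive anc(c,e) via R0 from red(c,e)
round 1: derive anc(e,d) via R0 from red(e,d)
round 1: derive anc(g,c) via R0 from red(g,c)
round 1: derive anc(g,d) via R0 from red(g,d)
round 1: derive anc(g,j) via R0 from red(g,j)
round 2: derive anc(g,a) via R1 from anc(g,j), link(j,a)
round 2: derive anc(g,e) via R1 from anc(g,c), link(c,e)
round 2: derive anc(g,h) via R1 from anc(g,j), link(j,h)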